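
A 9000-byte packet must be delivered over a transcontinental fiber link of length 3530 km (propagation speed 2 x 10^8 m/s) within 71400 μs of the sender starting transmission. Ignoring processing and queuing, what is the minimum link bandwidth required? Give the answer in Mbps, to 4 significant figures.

L = 72000 bits.
Propagation delay = 3530000 / 200000000 = 17650 μs.
Transmission budget = 71400 − 17650 = 53750 μs.
R ≥ L / t_tx = 72000 bits / 0.05375 s = 1.340 Mbps.

1.340 Mbps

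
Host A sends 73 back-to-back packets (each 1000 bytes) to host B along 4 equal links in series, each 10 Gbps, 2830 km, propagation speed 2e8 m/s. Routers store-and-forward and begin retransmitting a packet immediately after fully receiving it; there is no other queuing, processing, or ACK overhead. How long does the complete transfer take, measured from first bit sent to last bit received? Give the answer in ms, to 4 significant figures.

Per-hop transmission t_tx = L/R = 8000/10000000000 = 0.0008 ms.
Per-hop propagation t_prop = 2830000/200000000 = 14.15 ms.
Pipeline fill: first packet needs 4·t_tx to clear all hops; remaining 72 packets each add one t_tx.
Total = (4+73-1)·t_tx + 4·t_prop = 76·0.0008 + 4·14.15 = 56.66 ms.

56.66 ms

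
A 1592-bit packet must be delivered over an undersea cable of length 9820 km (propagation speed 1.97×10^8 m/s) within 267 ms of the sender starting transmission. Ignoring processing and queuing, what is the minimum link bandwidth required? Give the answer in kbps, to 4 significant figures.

Propagation delay = 9820000 / 197000000 = 49.8477 ms.
Transmission budget = 267 − 49.8477 = 217.152 ms.
R ≥ L / t_tx = 1592 bits / 0.217152 s = 7.331 kbps.

7.331 kbps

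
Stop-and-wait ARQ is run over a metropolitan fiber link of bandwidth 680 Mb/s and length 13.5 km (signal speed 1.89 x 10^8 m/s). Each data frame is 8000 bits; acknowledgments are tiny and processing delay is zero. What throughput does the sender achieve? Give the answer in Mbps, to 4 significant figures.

t_tx = L/R = 8000/680000000 = 1.17647e-05 s.
t_prop = 13500/189000000 = 7.14286e-05 s; RTT = 0.000142857 s.
Cycle = t_tx + RTT = 0.000154622 s.
Throughput = L / cycle = 8000 / 0.000154622 = 51.74 Mbps.

51.74 Mbps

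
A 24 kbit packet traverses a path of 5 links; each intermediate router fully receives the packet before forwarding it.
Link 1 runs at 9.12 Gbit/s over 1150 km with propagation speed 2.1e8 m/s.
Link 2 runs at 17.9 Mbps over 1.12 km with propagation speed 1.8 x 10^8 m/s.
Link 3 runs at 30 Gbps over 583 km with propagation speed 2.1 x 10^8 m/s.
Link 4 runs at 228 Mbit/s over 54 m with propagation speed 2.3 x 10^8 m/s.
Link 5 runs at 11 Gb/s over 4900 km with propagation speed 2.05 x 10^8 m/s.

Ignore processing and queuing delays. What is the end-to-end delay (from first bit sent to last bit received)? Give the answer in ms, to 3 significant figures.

33.6 ms

L = 24000 bits.
Transmission delays (L/R per hop): 0.00263158, 1.34078, 0.0008, 0.105263, 0.00218182 ms; sum = 1.45166 ms.
Propagation delays (d/s per hop): 5.47619, 0.00622222, 2.77619, 0.000234783, 23.9024 ms; sum = 32.1613 ms.
End-to-end = 33.6 ms.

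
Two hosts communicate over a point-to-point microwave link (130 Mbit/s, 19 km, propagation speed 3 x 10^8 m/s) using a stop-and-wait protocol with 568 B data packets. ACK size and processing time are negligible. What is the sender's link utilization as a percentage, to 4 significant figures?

21.63 %

t_tx = L/R = 4544/130000000 = 3.49538e-05 s.
t_prop = 19000/300000000 = 6.33333e-05 s; RTT = 0.000126667 s.
Cycle = t_tx + RTT = 0.000161621 s.
Utilization = t_tx / cycle = 3.49538e-05/0.000161621 = 21.63 %.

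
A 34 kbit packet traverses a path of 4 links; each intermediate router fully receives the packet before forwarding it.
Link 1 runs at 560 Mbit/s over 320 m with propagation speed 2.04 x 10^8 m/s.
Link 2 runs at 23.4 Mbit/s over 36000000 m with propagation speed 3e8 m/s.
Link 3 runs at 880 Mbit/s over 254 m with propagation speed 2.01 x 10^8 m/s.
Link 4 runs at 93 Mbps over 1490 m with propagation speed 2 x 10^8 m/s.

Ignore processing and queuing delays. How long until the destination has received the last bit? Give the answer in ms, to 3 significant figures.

L = 34000 bits.
Transmission delays (L/R per hop): 0.0607143, 1.45299, 0.0386364, 0.365591 ms; sum = 1.91793 ms.
Propagation delays (d/s per hop): 0.00156863, 120, 0.00126368, 0.00745 ms; sum = 120.01 ms.
End-to-end = 122 ms.

122 ms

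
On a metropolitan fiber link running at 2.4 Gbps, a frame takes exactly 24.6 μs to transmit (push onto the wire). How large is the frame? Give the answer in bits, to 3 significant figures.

L = R × t_tx = 2400000000 b/s × 2.46e-05 s = 59040 bits.

59000 bits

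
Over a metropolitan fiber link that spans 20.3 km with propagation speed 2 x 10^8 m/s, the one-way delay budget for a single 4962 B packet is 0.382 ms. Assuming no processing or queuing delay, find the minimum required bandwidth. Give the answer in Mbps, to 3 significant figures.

142 Mbps

L = 39696 bits.
Propagation delay = 20300 / 200000000 = 0.1015 ms.
Transmission budget = 0.382 − 0.1015 = 0.2805 ms.
R ≥ L / t_tx = 39696 bits / 0.0002805 s = 142 Mbps.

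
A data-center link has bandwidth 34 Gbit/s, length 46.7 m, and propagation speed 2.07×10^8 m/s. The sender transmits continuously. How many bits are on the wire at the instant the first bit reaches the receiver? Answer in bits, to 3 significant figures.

Propagation delay = 46.7 / 2.07e+08 = 2.25604e-07 s.
BDP = R × t_prop = 34000000000 × 2.25604e-07 = 7670.53 bits.

7670 bits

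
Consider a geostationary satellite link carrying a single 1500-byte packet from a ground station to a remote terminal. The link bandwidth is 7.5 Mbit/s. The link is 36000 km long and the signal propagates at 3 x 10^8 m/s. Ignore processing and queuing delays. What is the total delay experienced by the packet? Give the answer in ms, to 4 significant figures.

L = 1500 × 8 = 12000 bits.
Transmission delay = L/R = 12000 / 7500000 = 1.6 ms.
Propagation delay = d/s = 36000000 m / 300000000 m/s = 120 ms.
Total = 121.6 ms.

121.6 ms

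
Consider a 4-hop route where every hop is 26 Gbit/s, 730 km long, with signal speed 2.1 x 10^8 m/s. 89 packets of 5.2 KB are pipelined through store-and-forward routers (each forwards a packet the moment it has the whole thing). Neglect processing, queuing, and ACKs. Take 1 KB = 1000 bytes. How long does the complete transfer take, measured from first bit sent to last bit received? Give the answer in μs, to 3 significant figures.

Per-hop transmission t_tx = L/R = 41600/26000000000 = 1.6 μs.
Per-hop propagation t_prop = 730000/210000000 = 3476.19 μs.
Pipeline fill: first packet needs 4·t_tx to clear all hops; remaining 88 packets each add one t_tx.
Total = (4+89-1)·t_tx + 4·t_prop = 92·1.6 + 4·3476.19 = 14100 μs.

14100 μs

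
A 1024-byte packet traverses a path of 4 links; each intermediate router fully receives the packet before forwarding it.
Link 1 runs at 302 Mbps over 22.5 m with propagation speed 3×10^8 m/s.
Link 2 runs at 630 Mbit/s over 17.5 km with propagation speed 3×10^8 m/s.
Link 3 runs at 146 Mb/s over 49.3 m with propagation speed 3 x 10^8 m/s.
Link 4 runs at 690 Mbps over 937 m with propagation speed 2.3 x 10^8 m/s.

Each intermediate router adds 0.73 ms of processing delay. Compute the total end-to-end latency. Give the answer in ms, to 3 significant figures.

L = 1024 × 8 = 8192 bits.
Transmission delays (L/R per hop): 0.0271258, 0.0130032, 0.0561096, 0.0118725 ms; sum = 0.108111 ms.
Propagation delays (d/s per hop): 7.5e-05, 0.0583333, 0.000164333, 0.00407391 ms; sum = 0.0626466 ms.
Processing at 3 router(s): 3 × 0.73 ms = 2.19 ms.
End-to-end = 2.36 ms.

2.36 ms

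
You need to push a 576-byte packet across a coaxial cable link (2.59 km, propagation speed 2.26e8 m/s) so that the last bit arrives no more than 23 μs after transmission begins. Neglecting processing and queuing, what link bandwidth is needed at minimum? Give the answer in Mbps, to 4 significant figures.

399.3 Mbps

L = 4608 bits.
Propagation delay = 2590 / 2.26e+08 = 11.4602 μs.
Transmission budget = 23 − 11.4602 = 11.5398 μs.
R ≥ L / t_tx = 4608 bits / 1.15398e-05 s = 399.3 Mbps.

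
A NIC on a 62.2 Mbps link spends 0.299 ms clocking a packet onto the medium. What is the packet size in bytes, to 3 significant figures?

2320 bytes

L = R × t_tx = 62200000 b/s × 0.000299 s = 18597.8 bits.
In bytes: 18597.8 / 8 = 2320 bytes.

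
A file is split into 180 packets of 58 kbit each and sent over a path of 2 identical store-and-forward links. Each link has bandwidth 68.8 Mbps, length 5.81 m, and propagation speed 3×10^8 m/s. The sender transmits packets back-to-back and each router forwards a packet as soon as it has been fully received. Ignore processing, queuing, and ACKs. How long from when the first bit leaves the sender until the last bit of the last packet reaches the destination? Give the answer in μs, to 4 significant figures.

152600 μs

Per-hop transmission t_tx = L/R = 58000/68800000 = 843.023 μs.
Per-hop propagation t_prop = 5.81/300000000 = 0.0193667 μs.
Pipeline fill: first packet needs 2·t_tx to clear all hops; remaining 179 packets each add one t_tx.
Total = (2+180-1)·t_tx + 2·t_prop = 181·843.023 + 2·0.0193667 = 152600 μs.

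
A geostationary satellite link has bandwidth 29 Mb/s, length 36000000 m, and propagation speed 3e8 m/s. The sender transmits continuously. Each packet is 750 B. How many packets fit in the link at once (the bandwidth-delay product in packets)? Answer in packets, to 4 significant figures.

580.0 packets

Propagation delay = 36000000 / 300000000 = 0.12 s.
BDP = R × t_prop = 29000000 × 0.12 = 3480000 bits.
In packets of 6000 bits: 580.0 packets.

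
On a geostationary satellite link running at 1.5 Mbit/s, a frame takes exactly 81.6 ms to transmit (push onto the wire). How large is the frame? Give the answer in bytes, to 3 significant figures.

L = R × t_tx = 1500000 b/s × 0.0816 s = 122400 bits.
In bytes: 122400 / 8 = 15300 bytes.

15300 bytes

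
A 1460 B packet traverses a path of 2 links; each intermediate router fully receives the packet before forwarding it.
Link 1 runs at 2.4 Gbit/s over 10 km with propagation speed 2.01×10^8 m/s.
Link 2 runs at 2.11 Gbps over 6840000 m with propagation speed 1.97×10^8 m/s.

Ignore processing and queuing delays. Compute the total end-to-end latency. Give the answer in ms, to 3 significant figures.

34.8 ms

L = 1460 × 8 = 11680 bits.
Transmission delays (L/R per hop): 0.00486667, 0.00553555 ms; sum = 0.0104022 ms.
Propagation delays (d/s per hop): 0.0497512, 34.7208 ms; sum = 34.7706 ms.
End-to-end = 34.8 ms.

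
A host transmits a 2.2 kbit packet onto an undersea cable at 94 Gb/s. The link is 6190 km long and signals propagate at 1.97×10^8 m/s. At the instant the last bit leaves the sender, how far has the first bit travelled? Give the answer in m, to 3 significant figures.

t_tx = L/R = 2200/94000000000 = 2.34043e-08 s.
Distance = s × t_tx = 197000000 × 2.34043e-08 = 4.61 m.

4.61 m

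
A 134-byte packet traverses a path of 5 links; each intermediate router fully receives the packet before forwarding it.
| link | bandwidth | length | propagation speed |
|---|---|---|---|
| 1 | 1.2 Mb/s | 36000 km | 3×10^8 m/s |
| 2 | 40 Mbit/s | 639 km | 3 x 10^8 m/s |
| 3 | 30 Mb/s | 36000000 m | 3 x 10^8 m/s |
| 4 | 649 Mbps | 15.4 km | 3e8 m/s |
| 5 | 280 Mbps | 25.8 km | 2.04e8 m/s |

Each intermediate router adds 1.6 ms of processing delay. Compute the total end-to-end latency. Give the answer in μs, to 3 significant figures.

L = 134 × 8 = 1072 bits.
Transmission delays (L/R per hop): 893.333, 26.8, 35.7333, 1.65177, 3.82857 μs; sum = 961.347 μs.
Propagation delays (d/s per hop): 120000, 2130, 120000, 51.3333, 126.471 μs; sum = 242308 μs.
Processing at 4 router(s): 4 × 1.6 ms = 6400 μs.
End-to-end = 250000 μs.

250000 μs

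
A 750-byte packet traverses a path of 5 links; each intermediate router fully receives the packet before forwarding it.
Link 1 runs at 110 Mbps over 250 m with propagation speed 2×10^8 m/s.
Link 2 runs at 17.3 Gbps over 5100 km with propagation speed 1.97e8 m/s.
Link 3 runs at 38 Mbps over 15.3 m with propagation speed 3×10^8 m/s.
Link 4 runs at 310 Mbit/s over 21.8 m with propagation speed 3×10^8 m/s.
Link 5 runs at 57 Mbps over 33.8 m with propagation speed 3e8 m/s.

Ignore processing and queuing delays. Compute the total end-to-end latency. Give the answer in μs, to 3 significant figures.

L = 750 × 8 = 6000 bits.
Transmission delays (L/R per hop): 54.5455, 0.346821, 157.895, 19.3548, 105.263 μs; sum = 337.405 μs.
Propagation delays (d/s per hop): 1.25, 25888.3, 0.051, 0.0726667, 0.112667 μs; sum = 25889.8 μs.
End-to-end = 26200 μs.

26200 μs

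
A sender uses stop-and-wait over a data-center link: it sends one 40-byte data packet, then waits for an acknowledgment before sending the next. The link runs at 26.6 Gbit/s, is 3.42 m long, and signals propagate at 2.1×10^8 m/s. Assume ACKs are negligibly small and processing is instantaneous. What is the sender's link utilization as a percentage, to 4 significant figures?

t_tx = L/R = 320/26600000000 = 1.20301e-08 s.
t_prop = 3.42/210000000 = 1.62857e-08 s; RTT = 3.25714e-08 s.
Cycle = t_tx + RTT = 4.46015e-08 s.
Utilization = t_tx / cycle = 1.20301e-08/4.46015e-08 = 26.97 %.

26.97 %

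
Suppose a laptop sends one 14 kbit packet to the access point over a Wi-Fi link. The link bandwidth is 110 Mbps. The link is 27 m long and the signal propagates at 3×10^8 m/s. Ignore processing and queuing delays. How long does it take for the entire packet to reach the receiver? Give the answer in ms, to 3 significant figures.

L = 14000 bits.
Transmission delay = L/R = 14000 / 110000000 = 0.127273 ms.
Propagation delay = d/s = 27 m / 300000000 m/s = 9e-05 ms.
Total = 0.127 ms.

0.127 ms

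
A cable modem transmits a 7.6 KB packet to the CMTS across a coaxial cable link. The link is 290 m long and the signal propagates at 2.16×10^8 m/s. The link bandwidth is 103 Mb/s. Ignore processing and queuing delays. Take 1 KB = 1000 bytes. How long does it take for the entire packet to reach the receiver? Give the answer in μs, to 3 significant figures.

592 μs

L = 60800 bits.
Transmission delay = L/R = 60800 / 103000000 = 590.291 μs.
Propagation delay = d/s = 290 m / 216000000 m/s = 1.34259 μs.
Total = 592 μs.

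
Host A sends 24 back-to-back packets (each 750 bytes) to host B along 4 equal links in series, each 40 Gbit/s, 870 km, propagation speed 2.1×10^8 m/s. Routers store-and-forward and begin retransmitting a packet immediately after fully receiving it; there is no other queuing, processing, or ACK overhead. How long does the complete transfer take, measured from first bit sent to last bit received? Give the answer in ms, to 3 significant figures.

Per-hop transmission t_tx = L/R = 6000/40000000000 = 0.00015 ms.
Per-hop propagation t_prop = 870000/210000000 = 4.14286 ms.
Pipeline fill: first packet needs 4·t_tx to clear all hops; remaining 23 packets each add one t_tx.
Total = (4+24-1)·t_tx + 4·t_prop = 27·0.00015 + 4·4.14286 = 16.6 ms.

16.6 ms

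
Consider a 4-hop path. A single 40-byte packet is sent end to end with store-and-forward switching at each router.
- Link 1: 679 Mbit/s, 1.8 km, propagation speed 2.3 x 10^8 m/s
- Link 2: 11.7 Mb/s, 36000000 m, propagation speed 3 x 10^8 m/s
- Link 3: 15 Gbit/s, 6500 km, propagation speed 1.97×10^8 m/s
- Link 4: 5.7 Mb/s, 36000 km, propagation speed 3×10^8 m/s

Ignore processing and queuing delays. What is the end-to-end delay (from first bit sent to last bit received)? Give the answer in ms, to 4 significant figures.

L = 40 × 8 = 320 bits.
Transmission delays (L/R per hop): 0.000471281, 0.0273504, 2.13333e-05, 0.0561404 ms; sum = 0.0839834 ms.
Propagation delays (d/s per hop): 0.00782609, 120, 32.9949, 120 ms; sum = 273.003 ms.
End-to-end = 273.1 ms.

273.1 ms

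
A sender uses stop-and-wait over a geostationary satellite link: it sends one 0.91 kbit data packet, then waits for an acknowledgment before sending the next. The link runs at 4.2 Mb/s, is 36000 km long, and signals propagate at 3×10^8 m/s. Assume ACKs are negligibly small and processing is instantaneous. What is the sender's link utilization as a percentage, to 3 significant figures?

t_tx = L/R = 910/4200000 = 0.000216667 s.
t_prop = 36000000/300000000 = 0.12 s; RTT = 0.24 s.
Cycle = t_tx + RTT = 0.240217 s.
Utilization = t_tx / cycle = 0.000216667/0.240217 = 0.0902 %.

0.0902 %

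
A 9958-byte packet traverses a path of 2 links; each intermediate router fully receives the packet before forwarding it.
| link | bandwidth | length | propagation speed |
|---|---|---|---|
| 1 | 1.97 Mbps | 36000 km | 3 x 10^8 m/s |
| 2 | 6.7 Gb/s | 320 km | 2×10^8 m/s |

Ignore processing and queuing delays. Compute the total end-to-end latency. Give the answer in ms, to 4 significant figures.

L = 9958 × 8 = 79664 bits.
Transmission delays (L/R per hop): 40.4386, 0.0118901 ms; sum = 40.4505 ms.
Propagation delays (d/s per hop): 120, 1.6 ms; sum = 121.6 ms.
End-to-end = 162.1 ms.

162.1 ms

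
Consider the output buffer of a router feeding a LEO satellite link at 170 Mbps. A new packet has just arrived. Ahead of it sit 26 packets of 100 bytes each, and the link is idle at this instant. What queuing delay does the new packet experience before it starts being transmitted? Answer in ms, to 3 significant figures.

Each queued packet: L/R = 800/170000000 = 0.00470588 ms.
26 queued → 0.122353 ms.
Queuing delay = 0.122 ms.

0.122 ms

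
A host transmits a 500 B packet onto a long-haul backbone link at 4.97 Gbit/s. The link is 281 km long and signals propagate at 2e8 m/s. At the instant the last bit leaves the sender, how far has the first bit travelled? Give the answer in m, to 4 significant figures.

t_tx = L/R = 4000/4970000000 = 8.04829e-07 s.
Distance = s × t_tx = 200000000 × 8.04829e-07 = 161.0 m.

161.0 m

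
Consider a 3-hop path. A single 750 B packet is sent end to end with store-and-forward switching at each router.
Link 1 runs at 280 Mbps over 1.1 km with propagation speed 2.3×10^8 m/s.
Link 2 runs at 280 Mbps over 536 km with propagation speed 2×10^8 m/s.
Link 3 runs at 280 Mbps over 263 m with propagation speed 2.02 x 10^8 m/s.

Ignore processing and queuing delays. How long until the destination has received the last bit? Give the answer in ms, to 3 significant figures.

2.75 ms

L = 750 × 8 = 6000 bits.
Transmission delay per hop = L/R = 6000/280000000 = 0.0214286 ms; 3 hops → 0.0642857 ms.
Propagation delays (d/s per hop): 0.00478261, 2.68, 0.00130198 ms; sum = 2.68608 ms.
End-to-end = 2.75 ms.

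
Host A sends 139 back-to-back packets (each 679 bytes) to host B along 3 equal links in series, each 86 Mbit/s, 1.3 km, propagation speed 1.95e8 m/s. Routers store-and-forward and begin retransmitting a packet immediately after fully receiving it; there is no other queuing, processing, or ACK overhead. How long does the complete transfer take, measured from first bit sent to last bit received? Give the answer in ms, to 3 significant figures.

8.93 ms

Per-hop transmission t_tx = L/R = 5432/86000000 = 0.0631628 ms.
Per-hop propagation t_prop = 1300/195000000 = 0.00666667 ms.
Pipeline fill: first packet needs 3·t_tx to clear all hops; remaining 138 packets each add one t_tx.
Total = (3+139-1)·t_tx + 3·t_prop = 141·0.0631628 + 3·0.00666667 = 8.93 ms.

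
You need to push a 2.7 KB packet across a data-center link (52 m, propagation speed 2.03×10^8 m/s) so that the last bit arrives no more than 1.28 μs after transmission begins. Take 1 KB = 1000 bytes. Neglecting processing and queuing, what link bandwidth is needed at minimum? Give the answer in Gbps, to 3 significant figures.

21.1 Gbps

L = 21600 bits.
Propagation delay = 52 / 2.03e+08 = 0.256158 μs.
Transmission budget = 1.28 − 0.256158 = 1.02384 μs.
R ≥ L / t_tx = 21600 bits / 1.02384e-06 s = 21.1 Gbps.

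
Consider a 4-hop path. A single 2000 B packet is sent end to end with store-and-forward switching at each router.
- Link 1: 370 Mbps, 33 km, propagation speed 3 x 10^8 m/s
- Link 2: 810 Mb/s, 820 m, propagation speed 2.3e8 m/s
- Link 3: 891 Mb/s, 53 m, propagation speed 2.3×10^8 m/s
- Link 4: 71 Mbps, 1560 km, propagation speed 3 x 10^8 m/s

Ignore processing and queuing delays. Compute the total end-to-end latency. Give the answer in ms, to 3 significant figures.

L = 2000 × 8 = 16000 bits.
Transmission delays (L/R per hop): 0.0432432, 0.0197531, 0.0179574, 0.225352 ms; sum = 0.306306 ms.
Propagation delays (d/s per hop): 0.11, 0.00356522, 0.000230435, 5.2 ms; sum = 5.3138 ms.
End-to-end = 5.62 ms.

5.62 ms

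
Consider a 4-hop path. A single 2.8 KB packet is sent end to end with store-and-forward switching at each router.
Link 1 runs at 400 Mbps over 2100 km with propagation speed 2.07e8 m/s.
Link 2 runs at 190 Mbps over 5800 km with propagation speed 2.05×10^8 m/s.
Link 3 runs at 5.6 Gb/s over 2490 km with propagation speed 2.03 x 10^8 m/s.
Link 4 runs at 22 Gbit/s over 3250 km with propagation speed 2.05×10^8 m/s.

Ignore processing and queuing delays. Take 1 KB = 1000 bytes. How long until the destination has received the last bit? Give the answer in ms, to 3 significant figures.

L = 22400 bits.
Transmission delays (L/R per hop): 0.056, 0.117895, 0.004, 0.00101818 ms; sum = 0.178913 ms.
Propagation delays (d/s per hop): 10.1449, 28.2927, 12.266, 15.8537 ms; sum = 66.5573 ms.
End-to-end = 66.7 ms.

66.7 ms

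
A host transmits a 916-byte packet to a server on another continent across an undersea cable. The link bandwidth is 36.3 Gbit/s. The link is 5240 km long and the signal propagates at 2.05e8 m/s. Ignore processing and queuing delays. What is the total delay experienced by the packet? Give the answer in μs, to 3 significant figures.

L = 916 × 8 = 7328 bits.
Transmission delay = L/R = 7328 / 36300000000 = 0.201873 μs.
Propagation delay = d/s = 5240000 m / 2.05e+08 m/s = 25561 μs.
Total = 25600 μs.

25600 μs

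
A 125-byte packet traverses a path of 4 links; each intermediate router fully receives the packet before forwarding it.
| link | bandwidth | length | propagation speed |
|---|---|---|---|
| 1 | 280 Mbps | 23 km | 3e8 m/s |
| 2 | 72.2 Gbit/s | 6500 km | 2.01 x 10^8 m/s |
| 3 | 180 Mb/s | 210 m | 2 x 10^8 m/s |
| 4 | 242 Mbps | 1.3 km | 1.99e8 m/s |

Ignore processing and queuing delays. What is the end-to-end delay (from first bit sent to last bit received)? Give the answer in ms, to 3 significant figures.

L = 125 × 8 = 1000 bits.
Transmission delays (L/R per hop): 0.00357143, 1.38504e-05, 0.00555556, 0.00413223 ms; sum = 0.0132731 ms.
Propagation delays (d/s per hop): 0.0766667, 32.3383, 0.00105, 0.00653266 ms; sum = 32.4226 ms.
End-to-end = 32.4 ms.

32.4 ms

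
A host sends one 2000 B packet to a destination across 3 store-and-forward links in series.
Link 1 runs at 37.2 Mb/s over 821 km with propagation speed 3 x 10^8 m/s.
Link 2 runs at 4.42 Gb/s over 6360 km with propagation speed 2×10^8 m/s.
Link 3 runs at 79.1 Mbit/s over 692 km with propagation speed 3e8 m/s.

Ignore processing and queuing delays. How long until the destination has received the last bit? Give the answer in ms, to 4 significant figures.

L = 2000 × 8 = 16000 bits.
Transmission delays (L/R per hop): 0.430108, 0.00361991, 0.202276 ms; sum = 0.636003 ms.
Propagation delays (d/s per hop): 2.73667, 31.8, 2.30667 ms; sum = 36.8433 ms.
End-to-end = 37.48 ms.

37.48 ms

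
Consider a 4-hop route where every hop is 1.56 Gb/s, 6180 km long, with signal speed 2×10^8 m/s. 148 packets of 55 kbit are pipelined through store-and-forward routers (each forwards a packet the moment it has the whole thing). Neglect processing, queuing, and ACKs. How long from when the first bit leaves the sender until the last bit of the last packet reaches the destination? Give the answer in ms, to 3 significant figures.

129 ms

Per-hop transmission t_tx = L/R = 55000/1560000000 = 0.0352564 ms.
Per-hop propagation t_prop = 6180000/200000000 = 30.9 ms.
Pipeline fill: first packet needs 4·t_tx to clear all hops; remaining 147 packets each add one t_tx.
Total = (4+148-1)·t_tx + 4·t_prop = 151·0.0352564 + 4·30.9 = 129 ms.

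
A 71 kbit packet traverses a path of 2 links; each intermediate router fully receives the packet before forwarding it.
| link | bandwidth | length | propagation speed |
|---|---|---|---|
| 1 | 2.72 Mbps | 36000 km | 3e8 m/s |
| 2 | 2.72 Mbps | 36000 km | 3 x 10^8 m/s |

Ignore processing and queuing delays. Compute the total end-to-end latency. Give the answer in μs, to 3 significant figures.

292000 μs

L = 71000 bits.
Transmission delay per hop = L/R = 71000/2720000 = 26102.9 μs; 2 hops → 52205.9 μs.
Propagation delays (d/s per hop): 120000, 120000 μs; sum = 240000 μs.
End-to-end = 292000 μs.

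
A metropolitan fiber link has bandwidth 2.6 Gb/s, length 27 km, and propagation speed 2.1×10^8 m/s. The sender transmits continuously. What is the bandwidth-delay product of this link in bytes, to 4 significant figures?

41790 bytes

Propagation delay = 27000 / 210000000 = 0.000128571 s.
BDP = R × t_prop = 2600000000 × 0.000128571 = 334286 bits.
In bytes: 334286/8 = 41790 bytes.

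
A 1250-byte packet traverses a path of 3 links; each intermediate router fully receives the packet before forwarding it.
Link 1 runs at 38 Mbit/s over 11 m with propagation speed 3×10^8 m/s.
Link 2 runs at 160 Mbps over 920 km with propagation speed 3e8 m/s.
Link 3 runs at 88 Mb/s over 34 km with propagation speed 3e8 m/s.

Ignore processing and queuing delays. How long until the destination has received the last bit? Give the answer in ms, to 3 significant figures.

3.62 ms

L = 1250 × 8 = 10000 bits.
Transmission delays (L/R per hop): 0.263158, 0.0625, 0.113636 ms; sum = 0.439294 ms.
Propagation delays (d/s per hop): 3.66667e-05, 3.06667, 0.113333 ms; sum = 3.18004 ms.
End-to-end = 3.62 ms.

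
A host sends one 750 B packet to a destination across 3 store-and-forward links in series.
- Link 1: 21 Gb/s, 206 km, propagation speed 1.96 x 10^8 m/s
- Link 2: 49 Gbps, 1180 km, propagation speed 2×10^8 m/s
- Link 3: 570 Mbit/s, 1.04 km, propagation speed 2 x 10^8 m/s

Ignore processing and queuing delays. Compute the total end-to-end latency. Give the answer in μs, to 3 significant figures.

L = 750 × 8 = 6000 bits.
Transmission delays (L/R per hop): 0.285714, 0.122449, 10.5263 μs; sum = 10.9345 μs.
Propagation delays (d/s per hop): 1051.02, 5900, 5.2 μs; sum = 6956.22 μs.
End-to-end = 6970 μs.

6970 μs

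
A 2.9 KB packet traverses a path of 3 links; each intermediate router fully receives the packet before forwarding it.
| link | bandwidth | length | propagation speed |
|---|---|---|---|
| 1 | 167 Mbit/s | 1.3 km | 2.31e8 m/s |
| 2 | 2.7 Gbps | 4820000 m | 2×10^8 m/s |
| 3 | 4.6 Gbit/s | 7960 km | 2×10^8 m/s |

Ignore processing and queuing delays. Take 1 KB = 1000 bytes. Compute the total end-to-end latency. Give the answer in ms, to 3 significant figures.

64.1 ms

L = 23200 bits.
Transmission delays (L/R per hop): 0.138922, 0.00859259, 0.00504348 ms; sum = 0.152558 ms.
Propagation delays (d/s per hop): 0.00562771, 24.1, 39.8 ms; sum = 63.9056 ms.
End-to-end = 64.1 ms.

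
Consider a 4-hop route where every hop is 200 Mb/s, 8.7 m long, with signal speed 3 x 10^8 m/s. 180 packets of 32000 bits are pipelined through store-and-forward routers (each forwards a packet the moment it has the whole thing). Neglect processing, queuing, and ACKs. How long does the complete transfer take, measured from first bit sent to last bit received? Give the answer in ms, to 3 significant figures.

Per-hop transmission t_tx = L/R = 32000/200000000 = 0.16 ms.
Per-hop propagation t_prop = 8.7/300000000 = 2.9e-05 ms.
Pipeline fill: first packet needs 4·t_tx to clear all hops; remaining 179 packets each add one t_tx.
Total = (4+180-1)·t_tx + 4·t_prop = 183·0.16 + 4·2.9e-05 = 29.3 ms.

29.3 ms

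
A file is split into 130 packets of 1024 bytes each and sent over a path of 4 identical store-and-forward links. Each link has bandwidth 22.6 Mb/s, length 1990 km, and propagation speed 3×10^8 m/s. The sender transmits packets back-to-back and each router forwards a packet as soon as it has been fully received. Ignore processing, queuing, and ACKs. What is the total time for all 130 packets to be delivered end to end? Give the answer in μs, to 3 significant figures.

Per-hop transmission t_tx = L/R = 8192/22600000 = 362.478 μs.
Per-hop propagation t_prop = 1990000/300000000 = 6633.33 μs.
Pipeline fill: first packet needs 4·t_tx to clear all hops; remaining 129 packets each add one t_tx.
Total = (4+130-1)·t_tx + 4·t_prop = 133·362.478 + 4·6633.33 = 74700 μs.

74700 μs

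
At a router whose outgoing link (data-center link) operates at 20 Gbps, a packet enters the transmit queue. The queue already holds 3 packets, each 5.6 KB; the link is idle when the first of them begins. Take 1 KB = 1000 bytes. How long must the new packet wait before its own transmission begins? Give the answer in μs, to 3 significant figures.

Each queued packet: L/R = 44800/20000000000 = 2.24 μs.
3 queued → 6.72 μs.
Queuing delay = 6.72 μs.

6.72 μs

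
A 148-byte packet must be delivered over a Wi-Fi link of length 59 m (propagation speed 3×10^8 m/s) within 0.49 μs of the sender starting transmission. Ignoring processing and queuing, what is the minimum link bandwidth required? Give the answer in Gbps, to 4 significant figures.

L = 1184 bits.
Propagation delay = 59 / 300000000 = 0.196667 μs.
Transmission budget = 0.49 − 0.196667 = 0.293333 μs.
R ≥ L / t_tx = 1184 bits / 2.93333e-07 s = 4.036 Gbps.

4.036 Gbps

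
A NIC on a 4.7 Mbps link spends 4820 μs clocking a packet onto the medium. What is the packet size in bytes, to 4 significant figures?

L = R × t_tx = 4700000 b/s × 0.00482 s = 22654 bits.
In bytes: 22654 / 8 = 2832 bytes.

2832 bytes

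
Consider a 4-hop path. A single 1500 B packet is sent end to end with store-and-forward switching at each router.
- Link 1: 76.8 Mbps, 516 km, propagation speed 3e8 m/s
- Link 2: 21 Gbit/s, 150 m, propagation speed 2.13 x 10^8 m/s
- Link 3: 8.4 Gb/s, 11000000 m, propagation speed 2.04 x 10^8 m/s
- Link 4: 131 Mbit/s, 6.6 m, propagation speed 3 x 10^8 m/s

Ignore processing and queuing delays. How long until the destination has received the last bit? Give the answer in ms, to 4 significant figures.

L = 1500 × 8 = 12000 bits.
Transmission delays (L/R per hop): 0.15625, 0.000571429, 0.00142857, 0.0916031 ms; sum = 0.249853 ms.
Propagation delays (d/s per hop): 1.72, 0.000704225, 53.9216, 2.2e-05 ms; sum = 55.6423 ms.
End-to-end = 55.89 ms.

55.89 ms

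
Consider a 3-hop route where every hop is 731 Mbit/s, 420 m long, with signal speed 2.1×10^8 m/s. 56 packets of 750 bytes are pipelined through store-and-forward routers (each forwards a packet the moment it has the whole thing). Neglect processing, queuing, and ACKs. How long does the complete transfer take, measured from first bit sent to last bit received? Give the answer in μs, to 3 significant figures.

Per-hop transmission t_tx = L/R = 6000/731000000 = 8.20793 μs.
Per-hop propagation t_prop = 420/210000000 = 2 μs.
Pipeline fill: first packet needs 3·t_tx to clear all hops; remaining 55 packets each add one t_tx.
Total = (3+56-1)·t_tx + 3·t_prop = 58·8.20793 + 3·2 = 482 μs.

482 μs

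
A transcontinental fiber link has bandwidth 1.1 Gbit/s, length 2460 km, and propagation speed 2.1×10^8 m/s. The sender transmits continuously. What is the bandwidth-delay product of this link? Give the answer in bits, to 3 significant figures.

Propagation delay = 2460000 / 210000000 = 0.0117143 s.
BDP = R × t_prop = 1100000000 × 0.0117143 = 12885700 bits.

12900000 bits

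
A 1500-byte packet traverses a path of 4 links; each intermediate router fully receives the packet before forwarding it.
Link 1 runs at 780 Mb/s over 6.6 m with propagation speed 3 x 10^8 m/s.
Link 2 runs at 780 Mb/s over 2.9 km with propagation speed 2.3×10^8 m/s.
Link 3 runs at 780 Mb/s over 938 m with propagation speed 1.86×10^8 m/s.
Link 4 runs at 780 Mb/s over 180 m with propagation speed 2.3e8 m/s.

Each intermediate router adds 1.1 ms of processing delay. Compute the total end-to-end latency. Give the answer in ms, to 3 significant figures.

L = 1500 × 8 = 12000 bits.
Transmission delay per hop = L/R = 12000/780000000 = 0.0153846 ms; 4 hops → 0.0615385 ms.
Propagation delays (d/s per hop): 2.2e-05, 0.0126087, 0.00504301, 0.000782609 ms; sum = 0.0184563 ms.
Processing at 3 router(s): 3 × 1.1 ms = 3.3 ms.
End-to-end = 3.38 ms.

3.38 ms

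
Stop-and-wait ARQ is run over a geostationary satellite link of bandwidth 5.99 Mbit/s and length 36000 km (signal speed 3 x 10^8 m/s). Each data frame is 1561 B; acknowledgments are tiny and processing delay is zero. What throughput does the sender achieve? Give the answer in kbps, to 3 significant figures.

t_tx = L/R = 12488/5990000 = 0.00208481 s.
t_prop = 36000000/300000000 = 0.12 s; RTT = 0.24 s.
Cycle = t_tx + RTT = 0.242085 s.
Throughput = L / cycle = 12488 / 0.242085 = 51.6 kbps.

51.6 kbps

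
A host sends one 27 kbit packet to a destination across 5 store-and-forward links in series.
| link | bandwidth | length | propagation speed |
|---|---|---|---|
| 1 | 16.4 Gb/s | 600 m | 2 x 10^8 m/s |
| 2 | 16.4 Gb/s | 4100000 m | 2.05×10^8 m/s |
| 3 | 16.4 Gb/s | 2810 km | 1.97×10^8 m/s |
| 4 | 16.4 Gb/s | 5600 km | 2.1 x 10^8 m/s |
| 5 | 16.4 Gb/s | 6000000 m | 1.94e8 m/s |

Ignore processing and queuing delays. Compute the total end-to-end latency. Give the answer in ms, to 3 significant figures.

L = 27000 bits.
Transmission delay per hop = L/R = 27000/1.64e+10 = 0.00164634 ms; 5 hops → 0.00823171 ms.
Propagation delays (d/s per hop): 0.003, 20, 14.264, 26.6667, 30.9278 ms; sum = 91.8615 ms.
End-to-end = 91.9 ms.

91.9 ms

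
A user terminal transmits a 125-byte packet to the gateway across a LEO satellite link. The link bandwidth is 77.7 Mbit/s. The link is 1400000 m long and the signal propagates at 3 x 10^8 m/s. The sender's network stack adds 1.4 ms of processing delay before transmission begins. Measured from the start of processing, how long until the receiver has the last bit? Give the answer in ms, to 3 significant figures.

L = 125 × 8 = 1000 bits.
Transmission delay = L/R = 1000 / 77700000 = 0.01287 ms.
Propagation delay = d/s = 1400000 m / 300000000 m/s = 4.66667 ms.
Plus processing delay 1.4 ms = 1.4 ms.
Total = 6.08 ms.

6.08 ms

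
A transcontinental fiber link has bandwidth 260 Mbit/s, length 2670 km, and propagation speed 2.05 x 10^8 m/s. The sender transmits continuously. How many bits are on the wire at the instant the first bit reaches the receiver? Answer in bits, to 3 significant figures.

3390000 bits

Propagation delay = 2670000 / 2.05e+08 = 0.0130244 s.
BDP = R × t_prop = 260000000 × 0.0130244 = 3386340 bits.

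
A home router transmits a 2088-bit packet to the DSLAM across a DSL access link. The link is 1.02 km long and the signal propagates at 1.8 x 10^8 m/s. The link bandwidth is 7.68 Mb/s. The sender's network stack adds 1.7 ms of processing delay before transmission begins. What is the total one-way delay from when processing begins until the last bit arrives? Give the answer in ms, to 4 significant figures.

Transmission delay = L/R = 2088 / 7680000 = 0.271875 ms.
Propagation delay = d/s = 1020 m / 180000000 m/s = 0.00566667 ms.
Plus processing delay 1.7 ms = 1.7 ms.
Total = 1.978 ms.

1.978 ms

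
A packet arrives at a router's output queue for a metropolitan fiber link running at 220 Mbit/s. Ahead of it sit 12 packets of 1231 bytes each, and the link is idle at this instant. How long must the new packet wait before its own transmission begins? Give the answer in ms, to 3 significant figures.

0.537 ms

Each queued packet: L/R = 9848/220000000 = 0.0447636 ms.
12 queued → 0.537164 ms.
Queuing delay = 0.537 ms.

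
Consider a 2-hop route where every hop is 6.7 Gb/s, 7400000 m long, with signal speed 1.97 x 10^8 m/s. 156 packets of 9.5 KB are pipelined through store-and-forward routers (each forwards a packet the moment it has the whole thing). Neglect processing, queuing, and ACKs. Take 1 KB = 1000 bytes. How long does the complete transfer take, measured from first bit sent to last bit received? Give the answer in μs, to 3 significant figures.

76900 μs

Per-hop transmission t_tx = L/R = 76000/6700000000 = 11.3433 μs.
Per-hop propagation t_prop = 7400000/197000000 = 37563.5 μs.
Pipeline fill: first packet needs 2·t_tx to clear all hops; remaining 155 packets each add one t_tx.
Total = (2+156-1)·t_tx + 2·t_prop = 157·11.3433 + 2·37563.5 = 76900 μs.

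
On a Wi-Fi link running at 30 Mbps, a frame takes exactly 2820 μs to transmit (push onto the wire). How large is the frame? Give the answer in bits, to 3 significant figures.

84600 bits

L = R × t_tx = 30000000 b/s × 0.00282 s = 84600 bits.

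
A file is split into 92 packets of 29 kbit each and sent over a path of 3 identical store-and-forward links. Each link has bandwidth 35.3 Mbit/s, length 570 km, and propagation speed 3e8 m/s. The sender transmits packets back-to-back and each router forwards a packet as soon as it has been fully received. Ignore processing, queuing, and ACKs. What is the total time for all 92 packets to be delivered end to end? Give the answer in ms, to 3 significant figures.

82.9 ms

Per-hop transmission t_tx = L/R = 29000/35300000 = 0.82153 ms.
Per-hop propagation t_prop = 570000/300000000 = 1.9 ms.
Pipeline fill: first packet needs 3·t_tx to clear all hops; remaining 91 packets each add one t_tx.
Total = (3+92-1)·t_tx + 3·t_prop = 94·0.82153 + 3·1.9 = 82.9 ms.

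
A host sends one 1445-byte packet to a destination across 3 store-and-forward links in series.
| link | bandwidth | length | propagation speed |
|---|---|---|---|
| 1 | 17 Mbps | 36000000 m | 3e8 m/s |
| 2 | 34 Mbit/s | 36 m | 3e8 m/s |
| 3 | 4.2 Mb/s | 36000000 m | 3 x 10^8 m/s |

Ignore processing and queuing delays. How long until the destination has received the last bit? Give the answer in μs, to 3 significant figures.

244000 μs

L = 1445 × 8 = 11560 bits.
Transmission delays (L/R per hop): 680, 340, 2752.38 μs; sum = 3772.38 μs.
Propagation delays (d/s per hop): 120000, 0.12, 120000 μs; sum = 240000 μs.
End-to-end = 244000 μs.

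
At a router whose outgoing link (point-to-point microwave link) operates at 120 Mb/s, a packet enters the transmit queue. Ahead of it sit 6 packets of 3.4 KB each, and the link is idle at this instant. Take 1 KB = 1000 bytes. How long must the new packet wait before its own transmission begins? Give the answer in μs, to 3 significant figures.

1360 μs

Each queued packet: L/R = 27200/120000000 = 226.667 μs.
6 queued → 1360 μs.
Queuing delay = 1360 μs.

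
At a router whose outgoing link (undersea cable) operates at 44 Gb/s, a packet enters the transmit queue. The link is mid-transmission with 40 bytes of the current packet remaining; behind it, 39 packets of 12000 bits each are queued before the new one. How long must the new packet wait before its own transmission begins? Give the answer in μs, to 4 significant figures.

Each queued packet: L/R = 12000/44000000000 = 0.272727 μs.
39 queued → 10.6364 μs.
Plus remaining 320 bits of current packet: 0.00727273 μs.
Queuing delay = 10.64 μs.

10.64 μs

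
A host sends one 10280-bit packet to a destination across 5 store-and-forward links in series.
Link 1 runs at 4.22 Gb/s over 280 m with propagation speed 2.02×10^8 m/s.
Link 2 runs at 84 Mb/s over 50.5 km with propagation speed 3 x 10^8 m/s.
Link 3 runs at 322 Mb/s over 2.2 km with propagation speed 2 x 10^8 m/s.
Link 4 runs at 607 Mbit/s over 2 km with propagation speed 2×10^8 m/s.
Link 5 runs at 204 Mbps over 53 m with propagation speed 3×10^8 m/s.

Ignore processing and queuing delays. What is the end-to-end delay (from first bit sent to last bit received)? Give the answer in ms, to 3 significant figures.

0.415 ms

Transmission delays (L/R per hop): 0.00243602, 0.122381, 0.0319255, 0.0169357, 0.0503922 ms; sum = 0.22407 ms.
Propagation delays (d/s per hop): 0.00138614, 0.168333, 0.011, 0.01, 0.000176667 ms; sum = 0.190896 ms.
End-to-end = 0.415 ms.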